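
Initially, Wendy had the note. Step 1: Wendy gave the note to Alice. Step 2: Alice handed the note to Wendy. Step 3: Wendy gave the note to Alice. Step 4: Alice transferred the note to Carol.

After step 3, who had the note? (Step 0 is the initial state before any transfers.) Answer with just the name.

Answer: Alice

Derivation:
Tracking the note holder through step 3:
After step 0 (start): Wendy
After step 1: Alice
After step 2: Wendy
After step 3: Alice

At step 3, the holder is Alice.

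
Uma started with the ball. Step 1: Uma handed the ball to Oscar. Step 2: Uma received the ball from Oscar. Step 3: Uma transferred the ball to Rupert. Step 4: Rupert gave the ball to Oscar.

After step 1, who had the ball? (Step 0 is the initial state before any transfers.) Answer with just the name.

Tracking the ball holder through step 1:
After step 0 (start): Uma
After step 1: Oscar

At step 1, the holder is Oscar.

Answer: Oscar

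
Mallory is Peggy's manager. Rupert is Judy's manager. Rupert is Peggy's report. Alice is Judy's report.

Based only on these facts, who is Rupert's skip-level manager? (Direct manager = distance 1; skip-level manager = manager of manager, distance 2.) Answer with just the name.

Answer: Mallory

Derivation:
Reconstructing the manager chain from the given facts:
  Mallory -> Peggy -> Rupert -> Judy -> Alice
(each arrow means 'manager of the next')
Positions in the chain (0 = top):
  position of Mallory: 0
  position of Peggy: 1
  position of Rupert: 2
  position of Judy: 3
  position of Alice: 4

Rupert is at position 2; the skip-level manager is 2 steps up the chain, i.e. position 0: Mallory.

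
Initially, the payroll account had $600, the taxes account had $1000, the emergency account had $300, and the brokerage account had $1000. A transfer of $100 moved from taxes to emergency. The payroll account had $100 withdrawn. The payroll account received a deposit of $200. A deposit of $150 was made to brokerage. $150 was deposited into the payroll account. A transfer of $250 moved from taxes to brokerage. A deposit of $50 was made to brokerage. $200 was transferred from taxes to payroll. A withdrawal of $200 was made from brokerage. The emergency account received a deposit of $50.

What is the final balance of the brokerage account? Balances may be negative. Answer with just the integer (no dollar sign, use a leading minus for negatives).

Tracking account balances step by step:
Start: payroll=600, taxes=1000, emergency=300, brokerage=1000
Event 1 (transfer 100 taxes -> emergency): taxes: 1000 - 100 = 900, emergency: 300 + 100 = 400. Balances: payroll=600, taxes=900, emergency=400, brokerage=1000
Event 2 (withdraw 100 from payroll): payroll: 600 - 100 = 500. Balances: payroll=500, taxes=900, emergency=400, brokerage=1000
Event 3 (deposit 200 to payroll): payroll: 500 + 200 = 700. Balances: payroll=700, taxes=900, emergency=400, brokerage=1000
Event 4 (deposit 150 to brokerage): brokerage: 1000 + 150 = 1150. Balances: payroll=700, taxes=900, emergency=400, brokerage=1150
Event 5 (deposit 150 to payroll): payroll: 700 + 150 = 850. Balances: payroll=850, taxes=900, emergency=400, brokerage=1150
Event 6 (transfer 250 taxes -> brokerage): taxes: 900 - 250 = 650, brokerage: 1150 + 250 = 1400. Balances: payroll=850, taxes=650, emergency=400, brokerage=1400
Event 7 (deposit 50 to brokerage): brokerage: 1400 + 50 = 1450. Balances: payroll=850, taxes=650, emergency=400, brokerage=1450
Event 8 (transfer 200 taxes -> payroll): taxes: 650 - 200 = 450, payroll: 850 + 200 = 1050. Balances: payroll=1050, taxes=450, emergency=400, brokerage=1450
Event 9 (withdraw 200 from brokerage): brokerage: 1450 - 200 = 1250. Balances: payroll=1050, taxes=450, emergency=400, brokerage=1250
Event 10 (deposit 50 to emergency): emergency: 400 + 50 = 450. Balances: payroll=1050, taxes=450, emergency=450, brokerage=1250

Final balance of brokerage: 1250

Answer: 1250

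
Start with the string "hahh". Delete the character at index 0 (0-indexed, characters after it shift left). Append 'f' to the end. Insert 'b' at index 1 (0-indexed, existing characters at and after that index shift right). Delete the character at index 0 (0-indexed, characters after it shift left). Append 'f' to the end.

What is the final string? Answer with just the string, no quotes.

Answer: bhhff

Derivation:
Applying each edit step by step:
Start: "hahh"
Op 1 (delete idx 0 = 'h'): "hahh" -> "ahh"
Op 2 (append 'f'): "ahh" -> "ahhf"
Op 3 (insert 'b' at idx 1): "ahhf" -> "abhhf"
Op 4 (delete idx 0 = 'a'): "abhhf" -> "bhhf"
Op 5 (append 'f'): "bhhf" -> "bhhff"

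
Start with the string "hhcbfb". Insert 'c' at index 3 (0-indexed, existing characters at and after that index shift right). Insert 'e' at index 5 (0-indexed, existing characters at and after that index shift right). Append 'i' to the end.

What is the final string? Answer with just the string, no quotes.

Answer: hhccbefbi

Derivation:
Applying each edit step by step:
Start: "hhcbfb"
Op 1 (insert 'c' at idx 3): "hhcbfb" -> "hhccbfb"
Op 2 (insert 'e' at idx 5): "hhccbfb" -> "hhccbefb"
Op 3 (append 'i'): "hhccbefb" -> "hhccbefbi"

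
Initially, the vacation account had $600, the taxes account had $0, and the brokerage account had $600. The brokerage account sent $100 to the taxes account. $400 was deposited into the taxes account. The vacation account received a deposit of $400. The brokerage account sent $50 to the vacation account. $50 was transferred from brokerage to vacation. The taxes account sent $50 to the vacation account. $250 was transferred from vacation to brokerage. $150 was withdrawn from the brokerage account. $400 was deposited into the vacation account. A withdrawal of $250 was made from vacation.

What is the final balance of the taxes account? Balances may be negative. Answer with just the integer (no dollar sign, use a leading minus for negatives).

Answer: 450

Derivation:
Tracking account balances step by step:
Start: vacation=600, taxes=0, brokerage=600
Event 1 (transfer 100 brokerage -> taxes): brokerage: 600 - 100 = 500, taxes: 0 + 100 = 100. Balances: vacation=600, taxes=100, brokerage=500
Event 2 (deposit 400 to taxes): taxes: 100 + 400 = 500. Balances: vacation=600, taxes=500, brokerage=500
Event 3 (deposit 400 to vacation): vacation: 600 + 400 = 1000. Balances: vacation=1000, taxes=500, brokerage=500
Event 4 (transfer 50 brokerage -> vacation): brokerage: 500 - 50 = 450, vacation: 1000 + 50 = 1050. Balances: vacation=1050, taxes=500, brokerage=450
Event 5 (transfer 50 brokerage -> vacation): brokerage: 450 - 50 = 400, vacation: 1050 + 50 = 1100. Balances: vacation=1100, taxes=500, brokerage=400
Event 6 (transfer 50 taxes -> vacation): taxes: 500 - 50 = 450, vacation: 1100 + 50 = 1150. Balances: vacation=1150, taxes=450, brokerage=400
Event 7 (transfer 250 vacation -> brokerage): vacation: 1150 - 250 = 900, brokerage: 400 + 250 = 650. Balances: vacation=900, taxes=450, brokerage=650
Event 8 (withdraw 150 from brokerage): brokerage: 650 - 150 = 500. Balances: vacation=900, taxes=450, brokerage=500
Event 9 (deposit 400 to vacation): vacation: 900 + 400 = 1300. Balances: vacation=1300, taxes=450, brokerage=500
Event 10 (withdraw 250 from vacation): vacation: 1300 - 250 = 1050. Balances: vacation=1050, taxes=450, brokerage=500

Final balance of taxes: 450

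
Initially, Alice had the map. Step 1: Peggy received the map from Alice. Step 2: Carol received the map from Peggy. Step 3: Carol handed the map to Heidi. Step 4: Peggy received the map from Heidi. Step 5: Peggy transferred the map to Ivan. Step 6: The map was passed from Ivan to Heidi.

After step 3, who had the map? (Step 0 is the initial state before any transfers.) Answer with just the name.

Answer: Heidi

Derivation:
Tracking the map holder through step 3:
After step 0 (start): Alice
After step 1: Peggy
After step 2: Carol
After step 3: Heidi

At step 3, the holder is Heidi.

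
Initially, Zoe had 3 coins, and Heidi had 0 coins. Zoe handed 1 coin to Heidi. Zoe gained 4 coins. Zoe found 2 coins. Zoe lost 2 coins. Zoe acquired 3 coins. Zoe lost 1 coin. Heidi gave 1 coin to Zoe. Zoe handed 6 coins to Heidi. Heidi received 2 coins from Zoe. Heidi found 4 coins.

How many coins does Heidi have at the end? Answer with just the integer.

Tracking counts step by step:
Start: Zoe=3, Heidi=0
Event 1 (Zoe -> Heidi, 1): Zoe: 3 -> 2, Heidi: 0 -> 1. State: Zoe=2, Heidi=1
Event 2 (Zoe +4): Zoe: 2 -> 6. State: Zoe=6, Heidi=1
Event 3 (Zoe +2): Zoe: 6 -> 8. State: Zoe=8, Heidi=1
Event 4 (Zoe -2): Zoe: 8 -> 6. State: Zoe=6, Heidi=1
Event 5 (Zoe +3): Zoe: 6 -> 9. State: Zoe=9, Heidi=1
Event 6 (Zoe -1): Zoe: 9 -> 8. State: Zoe=8, Heidi=1
Event 7 (Heidi -> Zoe, 1): Heidi: 1 -> 0, Zoe: 8 -> 9. State: Zoe=9, Heidi=0
Event 8 (Zoe -> Heidi, 6): Zoe: 9 -> 3, Heidi: 0 -> 6. State: Zoe=3, Heidi=6
Event 9 (Zoe -> Heidi, 2): Zoe: 3 -> 1, Heidi: 6 -> 8. State: Zoe=1, Heidi=8
Event 10 (Heidi +4): Heidi: 8 -> 12. State: Zoe=1, Heidi=12

Heidi's final count: 12

Answer: 12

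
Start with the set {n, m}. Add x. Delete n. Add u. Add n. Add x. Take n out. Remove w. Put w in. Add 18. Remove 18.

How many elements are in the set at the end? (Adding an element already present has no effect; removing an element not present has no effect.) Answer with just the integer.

Answer: 4

Derivation:
Tracking the set through each operation:
Start: {m, n}
Event 1 (add x): added. Set: {m, n, x}
Event 2 (remove n): removed. Set: {m, x}
Event 3 (add u): added. Set: {m, u, x}
Event 4 (add n): added. Set: {m, n, u, x}
Event 5 (add x): already present, no change. Set: {m, n, u, x}
Event 6 (remove n): removed. Set: {m, u, x}
Event 7 (remove w): not present, no change. Set: {m, u, x}
Event 8 (add w): added. Set: {m, u, w, x}
Event 9 (add 18): added. Set: {18, m, u, w, x}
Event 10 (remove 18): removed. Set: {m, u, w, x}

Final set: {m, u, w, x} (size 4)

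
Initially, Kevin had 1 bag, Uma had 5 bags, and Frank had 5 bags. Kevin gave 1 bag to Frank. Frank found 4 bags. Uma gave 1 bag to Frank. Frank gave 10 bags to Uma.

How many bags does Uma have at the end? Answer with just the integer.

Answer: 14

Derivation:
Tracking counts step by step:
Start: Kevin=1, Uma=5, Frank=5
Event 1 (Kevin -> Frank, 1): Kevin: 1 -> 0, Frank: 5 -> 6. State: Kevin=0, Uma=5, Frank=6
Event 2 (Frank +4): Frank: 6 -> 10. State: Kevin=0, Uma=5, Frank=10
Event 3 (Uma -> Frank, 1): Uma: 5 -> 4, Frank: 10 -> 11. State: Kevin=0, Uma=4, Frank=11
Event 4 (Frank -> Uma, 10): Frank: 11 -> 1, Uma: 4 -> 14. State: Kevin=0, Uma=14, Frank=1

Uma's final count: 14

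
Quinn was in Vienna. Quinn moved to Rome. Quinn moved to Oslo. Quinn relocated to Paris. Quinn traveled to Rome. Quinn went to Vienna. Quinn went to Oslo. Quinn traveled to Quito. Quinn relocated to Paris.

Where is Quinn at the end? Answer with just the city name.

Tracking Quinn's location:
Start: Quinn is in Vienna.
After move 1: Vienna -> Rome. Quinn is in Rome.
After move 2: Rome -> Oslo. Quinn is in Oslo.
After move 3: Oslo -> Paris. Quinn is in Paris.
After move 4: Paris -> Rome. Quinn is in Rome.
After move 5: Rome -> Vienna. Quinn is in Vienna.
After move 6: Vienna -> Oslo. Quinn is in Oslo.
After move 7: Oslo -> Quito. Quinn is in Quito.
After move 8: Quito -> Paris. Quinn is in Paris.

Answer: Paris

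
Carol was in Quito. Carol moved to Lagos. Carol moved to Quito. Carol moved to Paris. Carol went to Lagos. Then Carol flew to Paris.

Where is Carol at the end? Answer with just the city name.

Answer: Paris

Derivation:
Tracking Carol's location:
Start: Carol is in Quito.
After move 1: Quito -> Lagos. Carol is in Lagos.
After move 2: Lagos -> Quito. Carol is in Quito.
After move 3: Quito -> Paris. Carol is in Paris.
After move 4: Paris -> Lagos. Carol is in Lagos.
After move 5: Lagos -> Paris. Carol is in Paris.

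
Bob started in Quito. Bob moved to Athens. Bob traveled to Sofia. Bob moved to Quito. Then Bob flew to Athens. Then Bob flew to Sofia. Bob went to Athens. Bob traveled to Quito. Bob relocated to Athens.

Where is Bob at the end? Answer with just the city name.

Answer: Athens

Derivation:
Tracking Bob's location:
Start: Bob is in Quito.
After move 1: Quito -> Athens. Bob is in Athens.
After move 2: Athens -> Sofia. Bob is in Sofia.
After move 3: Sofia -> Quito. Bob is in Quito.
After move 4: Quito -> Athens. Bob is in Athens.
After move 5: Athens -> Sofia. Bob is in Sofia.
After move 6: Sofia -> Athens. Bob is in Athens.
After move 7: Athens -> Quito. Bob is in Quito.
After move 8: Quito -> Athens. Bob is in Athens.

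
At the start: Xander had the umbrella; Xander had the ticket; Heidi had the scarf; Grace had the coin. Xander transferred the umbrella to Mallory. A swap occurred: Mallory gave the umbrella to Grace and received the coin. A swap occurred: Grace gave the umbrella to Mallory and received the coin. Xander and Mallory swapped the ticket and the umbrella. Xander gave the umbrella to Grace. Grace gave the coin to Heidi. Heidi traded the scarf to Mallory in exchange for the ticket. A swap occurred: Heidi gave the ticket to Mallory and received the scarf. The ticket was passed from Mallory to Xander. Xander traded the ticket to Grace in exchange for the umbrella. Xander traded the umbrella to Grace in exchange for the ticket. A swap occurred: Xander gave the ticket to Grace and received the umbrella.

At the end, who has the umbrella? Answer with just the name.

Answer: Xander

Derivation:
Tracking all object holders:
Start: umbrella:Xander, ticket:Xander, scarf:Heidi, coin:Grace
Event 1 (give umbrella: Xander -> Mallory). State: umbrella:Mallory, ticket:Xander, scarf:Heidi, coin:Grace
Event 2 (swap umbrella<->coin: now umbrella:Grace, coin:Mallory). State: umbrella:Grace, ticket:Xander, scarf:Heidi, coin:Mallory
Event 3 (swap umbrella<->coin: now umbrella:Mallory, coin:Grace). State: umbrella:Mallory, ticket:Xander, scarf:Heidi, coin:Grace
Event 4 (swap ticket<->umbrella: now ticket:Mallory, umbrella:Xander). State: umbrella:Xander, ticket:Mallory, scarf:Heidi, coin:Grace
Event 5 (give umbrella: Xander -> Grace). State: umbrella:Grace, ticket:Mallory, scarf:Heidi, coin:Grace
Event 6 (give coin: Grace -> Heidi). State: umbrella:Grace, ticket:Mallory, scarf:Heidi, coin:Heidi
Event 7 (swap scarf<->ticket: now scarf:Mallory, ticket:Heidi). State: umbrella:Grace, ticket:Heidi, scarf:Mallory, coin:Heidi
Event 8 (swap ticket<->scarf: now ticket:Mallory, scarf:Heidi). State: umbrella:Grace, ticket:Mallory, scarf:Heidi, coin:Heidi
Event 9 (give ticket: Mallory -> Xander). State: umbrella:Grace, ticket:Xander, scarf:Heidi, coin:Heidi
Event 10 (swap ticket<->umbrella: now ticket:Grace, umbrella:Xander). State: umbrella:Xander, ticket:Grace, scarf:Heidi, coin:Heidi
Event 11 (swap umbrella<->ticket: now umbrella:Grace, ticket:Xander). State: umbrella:Grace, ticket:Xander, scarf:Heidi, coin:Heidi
Event 12 (swap ticket<->umbrella: now ticket:Grace, umbrella:Xander). State: umbrella:Xander, ticket:Grace, scarf:Heidi, coin:Heidi

Final state: umbrella:Xander, ticket:Grace, scarf:Heidi, coin:Heidi
The umbrella is held by Xander.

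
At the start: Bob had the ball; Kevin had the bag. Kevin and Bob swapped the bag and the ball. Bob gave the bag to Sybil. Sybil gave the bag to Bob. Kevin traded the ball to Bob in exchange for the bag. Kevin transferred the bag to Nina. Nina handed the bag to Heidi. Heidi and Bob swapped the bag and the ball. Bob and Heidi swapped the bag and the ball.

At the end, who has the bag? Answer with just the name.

Tracking all object holders:
Start: ball:Bob, bag:Kevin
Event 1 (swap bag<->ball: now bag:Bob, ball:Kevin). State: ball:Kevin, bag:Bob
Event 2 (give bag: Bob -> Sybil). State: ball:Kevin, bag:Sybil
Event 3 (give bag: Sybil -> Bob). State: ball:Kevin, bag:Bob
Event 4 (swap ball<->bag: now ball:Bob, bag:Kevin). State: ball:Bob, bag:Kevin
Event 5 (give bag: Kevin -> Nina). State: ball:Bob, bag:Nina
Event 6 (give bag: Nina -> Heidi). State: ball:Bob, bag:Heidi
Event 7 (swap bag<->ball: now bag:Bob, ball:Heidi). State: ball:Heidi, bag:Bob
Event 8 (swap bag<->ball: now bag:Heidi, ball:Bob). State: ball:Bob, bag:Heidi

Final state: ball:Bob, bag:Heidi
The bag is held by Heidi.

Answer: Heidi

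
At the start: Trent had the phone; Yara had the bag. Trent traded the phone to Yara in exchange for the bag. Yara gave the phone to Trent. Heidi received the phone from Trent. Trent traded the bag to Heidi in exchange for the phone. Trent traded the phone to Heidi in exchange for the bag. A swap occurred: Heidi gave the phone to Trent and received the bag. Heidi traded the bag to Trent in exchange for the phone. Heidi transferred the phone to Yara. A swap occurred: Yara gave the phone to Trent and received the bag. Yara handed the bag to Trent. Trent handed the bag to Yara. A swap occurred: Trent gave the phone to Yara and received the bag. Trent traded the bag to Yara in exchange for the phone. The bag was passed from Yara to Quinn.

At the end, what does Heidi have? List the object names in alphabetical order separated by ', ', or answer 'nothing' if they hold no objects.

Tracking all object holders:
Start: phone:Trent, bag:Yara
Event 1 (swap phone<->bag: now phone:Yara, bag:Trent). State: phone:Yara, bag:Trent
Event 2 (give phone: Yara -> Trent). State: phone:Trent, bag:Trent
Event 3 (give phone: Trent -> Heidi). State: phone:Heidi, bag:Trent
Event 4 (swap bag<->phone: now bag:Heidi, phone:Trent). State: phone:Trent, bag:Heidi
Event 5 (swap phone<->bag: now phone:Heidi, bag:Trent). State: phone:Heidi, bag:Trent
Event 6 (swap phone<->bag: now phone:Trent, bag:Heidi). State: phone:Trent, bag:Heidi
Event 7 (swap bag<->phone: now bag:Trent, phone:Heidi). State: phone:Heidi, bag:Trent
Event 8 (give phone: Heidi -> Yara). State: phone:Yara, bag:Trent
Event 9 (swap phone<->bag: now phone:Trent, bag:Yara). State: phone:Trent, bag:Yara
Event 10 (give bag: Yara -> Trent). State: phone:Trent, bag:Trent
Event 11 (give bag: Trent -> Yara). State: phone:Trent, bag:Yara
Event 12 (swap phone<->bag: now phone:Yara, bag:Trent). State: phone:Yara, bag:Trent
Event 13 (swap bag<->phone: now bag:Yara, phone:Trent). State: phone:Trent, bag:Yara
Event 14 (give bag: Yara -> Quinn). State: phone:Trent, bag:Quinn

Final state: phone:Trent, bag:Quinn
Heidi holds: (nothing).

Answer: nothing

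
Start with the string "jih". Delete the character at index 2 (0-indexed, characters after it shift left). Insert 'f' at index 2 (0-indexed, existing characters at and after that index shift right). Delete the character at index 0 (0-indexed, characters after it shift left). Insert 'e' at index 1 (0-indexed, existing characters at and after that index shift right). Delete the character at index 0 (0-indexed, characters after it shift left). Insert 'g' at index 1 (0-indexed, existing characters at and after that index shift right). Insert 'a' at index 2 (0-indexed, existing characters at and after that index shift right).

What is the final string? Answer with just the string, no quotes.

Answer: egaf

Derivation:
Applying each edit step by step:
Start: "jih"
Op 1 (delete idx 2 = 'h'): "jih" -> "ji"
Op 2 (insert 'f' at idx 2): "ji" -> "jif"
Op 3 (delete idx 0 = 'j'): "jif" -> "if"
Op 4 (insert 'e' at idx 1): "if" -> "ief"
Op 5 (delete idx 0 = 'i'): "ief" -> "ef"
Op 6 (insert 'g' at idx 1): "ef" -> "egf"
Op 7 (insert 'a' at idx 2): "egf" -> "egaf"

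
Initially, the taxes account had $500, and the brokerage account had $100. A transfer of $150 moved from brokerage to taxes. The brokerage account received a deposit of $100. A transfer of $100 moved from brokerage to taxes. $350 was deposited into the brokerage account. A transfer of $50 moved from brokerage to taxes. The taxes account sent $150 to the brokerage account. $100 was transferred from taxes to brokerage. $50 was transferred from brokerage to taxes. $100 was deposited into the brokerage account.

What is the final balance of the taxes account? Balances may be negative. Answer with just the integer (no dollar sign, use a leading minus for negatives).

Tracking account balances step by step:
Start: taxes=500, brokerage=100
Event 1 (transfer 150 brokerage -> taxes): brokerage: 100 - 150 = -50, taxes: 500 + 150 = 650. Balances: taxes=650, brokerage=-50
Event 2 (deposit 100 to brokerage): brokerage: -50 + 100 = 50. Balances: taxes=650, brokerage=50
Event 3 (transfer 100 brokerage -> taxes): brokerage: 50 - 100 = -50, taxes: 650 + 100 = 750. Balances: taxes=750, brokerage=-50
Event 4 (deposit 350 to brokerage): brokerage: -50 + 350 = 300. Balances: taxes=750, brokerage=300
Event 5 (transfer 50 brokerage -> taxes): brokerage: 300 - 50 = 250, taxes: 750 + 50 = 800. Balances: taxes=800, brokerage=250
Event 6 (transfer 150 taxes -> brokerage): taxes: 800 - 150 = 650, brokerage: 250 + 150 = 400. Balances: taxes=650, brokerage=400
Event 7 (transfer 100 taxes -> brokerage): taxes: 650 - 100 = 550, brokerage: 400 + 100 = 500. Balances: taxes=550, brokerage=500
Event 8 (transfer 50 brokerage -> taxes): brokerage: 500 - 50 = 450, taxes: 550 + 50 = 600. Balances: taxes=600, brokerage=450
Event 9 (deposit 100 to brokerage): brokerage: 450 + 100 = 550. Balances: taxes=600, brokerage=550

Final balance of taxes: 600

Answer: 600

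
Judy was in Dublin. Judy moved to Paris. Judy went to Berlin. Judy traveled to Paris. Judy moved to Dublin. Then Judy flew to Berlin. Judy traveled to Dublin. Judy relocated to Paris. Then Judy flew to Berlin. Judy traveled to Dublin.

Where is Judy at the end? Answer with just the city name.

Tracking Judy's location:
Start: Judy is in Dublin.
After move 1: Dublin -> Paris. Judy is in Paris.
After move 2: Paris -> Berlin. Judy is in Berlin.
After move 3: Berlin -> Paris. Judy is in Paris.
After move 4: Paris -> Dublin. Judy is in Dublin.
After move 5: Dublin -> Berlin. Judy is in Berlin.
After move 6: Berlin -> Dublin. Judy is in Dublin.
After move 7: Dublin -> Paris. Judy is in Paris.
After move 8: Paris -> Berlin. Judy is in Berlin.
After move 9: Berlin -> Dublin. Judy is in Dublin.

Answer: Dublin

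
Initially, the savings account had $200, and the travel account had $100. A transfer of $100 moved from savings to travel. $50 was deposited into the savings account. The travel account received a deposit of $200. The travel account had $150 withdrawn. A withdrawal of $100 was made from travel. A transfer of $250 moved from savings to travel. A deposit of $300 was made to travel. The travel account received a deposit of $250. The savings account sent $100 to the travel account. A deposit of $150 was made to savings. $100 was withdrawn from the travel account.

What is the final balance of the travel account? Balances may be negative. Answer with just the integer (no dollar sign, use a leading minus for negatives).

Answer: 950

Derivation:
Tracking account balances step by step:
Start: savings=200, travel=100
Event 1 (transfer 100 savings -> travel): savings: 200 - 100 = 100, travel: 100 + 100 = 200. Balances: savings=100, travel=200
Event 2 (deposit 50 to savings): savings: 100 + 50 = 150. Balances: savings=150, travel=200
Event 3 (deposit 200 to travel): travel: 200 + 200 = 400. Balances: savings=150, travel=400
Event 4 (withdraw 150 from travel): travel: 400 - 150 = 250. Balances: savings=150, travel=250
Event 5 (withdraw 100 from travel): travel: 250 - 100 = 150. Balances: savings=150, travel=150
Event 6 (transfer 250 savings -> travel): savings: 150 - 250 = -100, travel: 150 + 250 = 400. Balances: savings=-100, travel=400
Event 7 (deposit 300 to travel): travel: 400 + 300 = 700. Balances: savings=-100, travel=700
Event 8 (deposit 250 to travel): travel: 700 + 250 = 950. Balances: savings=-100, travel=950
Event 9 (transfer 100 savings -> travel): savings: -100 - 100 = -200, travel: 950 + 100 = 1050. Balances: savings=-200, travel=1050
Event 10 (deposit 150 to savings): savings: -200 + 150 = -50. Balances: savings=-50, travel=1050
Event 11 (withdraw 100 from travel): travel: 1050 - 100 = 950. Balances: savings=-50, travel=950

Final balance of travel: 950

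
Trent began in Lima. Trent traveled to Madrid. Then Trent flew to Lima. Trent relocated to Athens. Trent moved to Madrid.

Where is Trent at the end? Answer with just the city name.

Answer: Madrid

Derivation:
Tracking Trent's location:
Start: Trent is in Lima.
After move 1: Lima -> Madrid. Trent is in Madrid.
After move 2: Madrid -> Lima. Trent is in Lima.
After move 3: Lima -> Athens. Trent is in Athens.
After move 4: Athens -> Madrid. Trent is in Madrid.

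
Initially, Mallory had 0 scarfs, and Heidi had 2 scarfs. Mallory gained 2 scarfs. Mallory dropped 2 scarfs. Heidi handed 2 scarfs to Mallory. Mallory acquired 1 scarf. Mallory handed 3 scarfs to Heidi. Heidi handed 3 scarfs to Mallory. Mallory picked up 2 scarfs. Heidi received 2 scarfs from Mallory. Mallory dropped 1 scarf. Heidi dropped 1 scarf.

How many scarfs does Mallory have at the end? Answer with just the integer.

Answer: 2

Derivation:
Tracking counts step by step:
Start: Mallory=0, Heidi=2
Event 1 (Mallory +2): Mallory: 0 -> 2. State: Mallory=2, Heidi=2
Event 2 (Mallory -2): Mallory: 2 -> 0. State: Mallory=0, Heidi=2
Event 3 (Heidi -> Mallory, 2): Heidi: 2 -> 0, Mallory: 0 -> 2. State: Mallory=2, Heidi=0
Event 4 (Mallory +1): Mallory: 2 -> 3. State: Mallory=3, Heidi=0
Event 5 (Mallory -> Heidi, 3): Mallory: 3 -> 0, Heidi: 0 -> 3. State: Mallory=0, Heidi=3
Event 6 (Heidi -> Mallory, 3): Heidi: 3 -> 0, Mallory: 0 -> 3. State: Mallory=3, Heidi=0
Event 7 (Mallory +2): Mallory: 3 -> 5. State: Mallory=5, Heidi=0
Event 8 (Mallory -> Heidi, 2): Mallory: 5 -> 3, Heidi: 0 -> 2. State: Mallory=3, Heidi=2
Event 9 (Mallory -1): Mallory: 3 -> 2. State: Mallory=2, Heidi=2
Event 10 (Heidi -1): Heidi: 2 -> 1. State: Mallory=2, Heidi=1

Mallory's final count: 2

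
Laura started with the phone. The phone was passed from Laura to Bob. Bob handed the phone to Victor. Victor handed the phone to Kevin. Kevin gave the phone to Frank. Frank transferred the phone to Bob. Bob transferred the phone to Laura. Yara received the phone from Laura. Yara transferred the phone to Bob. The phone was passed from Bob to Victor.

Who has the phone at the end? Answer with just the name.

Tracking the phone through each event:
Start: Laura has the phone.
After event 1: Bob has the phone.
After event 2: Victor has the phone.
After event 3: Kevin has the phone.
After event 4: Frank has the phone.
After event 5: Bob has the phone.
After event 6: Laura has the phone.
After event 7: Yara has the phone.
After event 8: Bob has the phone.
After event 9: Victor has the phone.

Answer: Victor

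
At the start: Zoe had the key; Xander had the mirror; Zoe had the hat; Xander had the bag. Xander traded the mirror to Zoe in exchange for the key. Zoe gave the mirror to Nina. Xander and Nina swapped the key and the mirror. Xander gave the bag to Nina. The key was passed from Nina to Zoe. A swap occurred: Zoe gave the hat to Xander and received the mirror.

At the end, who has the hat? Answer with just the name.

Answer: Xander

Derivation:
Tracking all object holders:
Start: key:Zoe, mirror:Xander, hat:Zoe, bag:Xander
Event 1 (swap mirror<->key: now mirror:Zoe, key:Xander). State: key:Xander, mirror:Zoe, hat:Zoe, bag:Xander
Event 2 (give mirror: Zoe -> Nina). State: key:Xander, mirror:Nina, hat:Zoe, bag:Xander
Event 3 (swap key<->mirror: now key:Nina, mirror:Xander). State: key:Nina, mirror:Xander, hat:Zoe, bag:Xander
Event 4 (give bag: Xander -> Nina). State: key:Nina, mirror:Xander, hat:Zoe, bag:Nina
Event 5 (give key: Nina -> Zoe). State: key:Zoe, mirror:Xander, hat:Zoe, bag:Nina
Event 6 (swap hat<->mirror: now hat:Xander, mirror:Zoe). State: key:Zoe, mirror:Zoe, hat:Xander, bag:Nina

Final state: key:Zoe, mirror:Zoe, hat:Xander, bag:Nina
The hat is held by Xander.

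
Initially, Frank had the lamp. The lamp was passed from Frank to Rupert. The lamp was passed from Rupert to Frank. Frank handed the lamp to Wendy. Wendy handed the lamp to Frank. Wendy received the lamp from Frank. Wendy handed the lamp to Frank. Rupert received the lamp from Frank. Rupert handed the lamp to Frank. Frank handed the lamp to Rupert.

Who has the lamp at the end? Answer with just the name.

Answer: Rupert

Derivation:
Tracking the lamp through each event:
Start: Frank has the lamp.
After event 1: Rupert has the lamp.
After event 2: Frank has the lamp.
After event 3: Wendy has the lamp.
After event 4: Frank has the lamp.
After event 5: Wendy has the lamp.
After event 6: Frank has the lamp.
After event 7: Rupert has the lamp.
After event 8: Frank has the lamp.
After event 9: Rupert has the lamp.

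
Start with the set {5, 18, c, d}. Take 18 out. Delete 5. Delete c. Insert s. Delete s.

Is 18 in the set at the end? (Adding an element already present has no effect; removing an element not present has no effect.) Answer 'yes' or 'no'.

Answer: no

Derivation:
Tracking the set through each operation:
Start: {18, 5, c, d}
Event 1 (remove 18): removed. Set: {5, c, d}
Event 2 (remove 5): removed. Set: {c, d}
Event 3 (remove c): removed. Set: {d}
Event 4 (add s): added. Set: {d, s}
Event 5 (remove s): removed. Set: {d}

Final set: {d} (size 1)
18 is NOT in the final set.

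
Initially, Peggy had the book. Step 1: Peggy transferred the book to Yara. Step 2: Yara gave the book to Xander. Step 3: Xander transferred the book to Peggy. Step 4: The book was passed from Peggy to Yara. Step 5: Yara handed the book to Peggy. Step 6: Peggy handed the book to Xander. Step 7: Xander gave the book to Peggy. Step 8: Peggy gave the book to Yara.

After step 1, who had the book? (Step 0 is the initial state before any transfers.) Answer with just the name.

Answer: Yara

Derivation:
Tracking the book holder through step 1:
After step 0 (start): Peggy
After step 1: Yara

At step 1, the holder is Yara.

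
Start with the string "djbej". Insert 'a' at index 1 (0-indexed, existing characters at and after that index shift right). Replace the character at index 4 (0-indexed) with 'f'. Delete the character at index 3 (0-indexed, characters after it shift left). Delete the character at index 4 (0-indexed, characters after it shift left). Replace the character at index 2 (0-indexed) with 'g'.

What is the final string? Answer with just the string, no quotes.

Applying each edit step by step:
Start: "djbej"
Op 1 (insert 'a' at idx 1): "djbej" -> "dajbej"
Op 2 (replace idx 4: 'e' -> 'f'): "dajbej" -> "dajbfj"
Op 3 (delete idx 3 = 'b'): "dajbfj" -> "dajfj"
Op 4 (delete idx 4 = 'j'): "dajfj" -> "dajf"
Op 5 (replace idx 2: 'j' -> 'g'): "dajf" -> "dagf"

Answer: dagf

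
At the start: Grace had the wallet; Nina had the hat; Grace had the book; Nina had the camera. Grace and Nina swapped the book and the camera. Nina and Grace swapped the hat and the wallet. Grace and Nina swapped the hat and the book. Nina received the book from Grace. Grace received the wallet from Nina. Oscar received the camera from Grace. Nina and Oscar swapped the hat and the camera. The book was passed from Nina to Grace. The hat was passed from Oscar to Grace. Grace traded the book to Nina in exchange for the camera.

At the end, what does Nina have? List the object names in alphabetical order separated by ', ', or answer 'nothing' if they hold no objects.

Answer: book

Derivation:
Tracking all object holders:
Start: wallet:Grace, hat:Nina, book:Grace, camera:Nina
Event 1 (swap book<->camera: now book:Nina, camera:Grace). State: wallet:Grace, hat:Nina, book:Nina, camera:Grace
Event 2 (swap hat<->wallet: now hat:Grace, wallet:Nina). State: wallet:Nina, hat:Grace, book:Nina, camera:Grace
Event 3 (swap hat<->book: now hat:Nina, book:Grace). State: wallet:Nina, hat:Nina, book:Grace, camera:Grace
Event 4 (give book: Grace -> Nina). State: wallet:Nina, hat:Nina, book:Nina, camera:Grace
Event 5 (give wallet: Nina -> Grace). State: wallet:Grace, hat:Nina, book:Nina, camera:Grace
Event 6 (give camera: Grace -> Oscar). State: wallet:Grace, hat:Nina, book:Nina, camera:Oscar
Event 7 (swap hat<->camera: now hat:Oscar, camera:Nina). State: wallet:Grace, hat:Oscar, book:Nina, camera:Nina
Event 8 (give book: Nina -> Grace). State: wallet:Grace, hat:Oscar, book:Grace, camera:Nina
Event 9 (give hat: Oscar -> Grace). State: wallet:Grace, hat:Grace, book:Grace, camera:Nina
Event 10 (swap book<->camera: now book:Nina, camera:Grace). State: wallet:Grace, hat:Grace, book:Nina, camera:Grace

Final state: wallet:Grace, hat:Grace, book:Nina, camera:Grace
Nina holds: book.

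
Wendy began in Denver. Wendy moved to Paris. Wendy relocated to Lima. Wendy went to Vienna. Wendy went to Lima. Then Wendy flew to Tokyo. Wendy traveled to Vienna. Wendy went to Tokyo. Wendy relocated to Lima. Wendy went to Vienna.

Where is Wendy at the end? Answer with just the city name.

Tracking Wendy's location:
Start: Wendy is in Denver.
After move 1: Denver -> Paris. Wendy is in Paris.
After move 2: Paris -> Lima. Wendy is in Lima.
After move 3: Lima -> Vienna. Wendy is in Vienna.
After move 4: Vienna -> Lima. Wendy is in Lima.
After move 5: Lima -> Tokyo. Wendy is in Tokyo.
After move 6: Tokyo -> Vienna. Wendy is in Vienna.
After move 7: Vienna -> Tokyo. Wendy is in Tokyo.
After move 8: Tokyo -> Lima. Wendy is in Lima.
After move 9: Lima -> Vienna. Wendy is in Vienna.

Answer: Vienna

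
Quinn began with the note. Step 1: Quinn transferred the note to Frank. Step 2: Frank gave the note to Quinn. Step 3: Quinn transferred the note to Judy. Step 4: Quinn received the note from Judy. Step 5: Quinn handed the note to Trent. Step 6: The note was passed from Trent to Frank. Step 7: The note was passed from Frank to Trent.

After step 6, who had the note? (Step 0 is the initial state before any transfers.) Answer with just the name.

Tracking the note holder through step 6:
After step 0 (start): Quinn
After step 1: Frank
After step 2: Quinn
After step 3: Judy
After step 4: Quinn
After step 5: Trent
After step 6: Frank

At step 6, the holder is Frank.

Answer: Frank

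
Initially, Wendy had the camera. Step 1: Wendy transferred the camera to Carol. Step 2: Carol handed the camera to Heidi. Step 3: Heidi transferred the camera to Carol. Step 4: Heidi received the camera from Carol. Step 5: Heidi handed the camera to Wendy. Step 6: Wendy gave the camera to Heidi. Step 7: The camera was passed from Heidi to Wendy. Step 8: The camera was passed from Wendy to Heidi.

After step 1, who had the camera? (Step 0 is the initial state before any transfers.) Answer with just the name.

Answer: Carol

Derivation:
Tracking the camera holder through step 1:
After step 0 (start): Wendy
After step 1: Carol

At step 1, the holder is Carol.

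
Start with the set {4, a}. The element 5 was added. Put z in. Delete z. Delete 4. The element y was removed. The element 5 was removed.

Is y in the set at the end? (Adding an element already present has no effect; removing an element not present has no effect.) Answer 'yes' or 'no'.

Answer: no

Derivation:
Tracking the set through each operation:
Start: {4, a}
Event 1 (add 5): added. Set: {4, 5, a}
Event 2 (add z): added. Set: {4, 5, a, z}
Event 3 (remove z): removed. Set: {4, 5, a}
Event 4 (remove 4): removed. Set: {5, a}
Event 5 (remove y): not present, no change. Set: {5, a}
Event 6 (remove 5): removed. Set: {a}

Final set: {a} (size 1)
y is NOT in the final set.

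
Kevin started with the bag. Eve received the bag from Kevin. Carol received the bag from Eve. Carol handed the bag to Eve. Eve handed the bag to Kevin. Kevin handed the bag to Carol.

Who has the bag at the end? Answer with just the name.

Tracking the bag through each event:
Start: Kevin has the bag.
After event 1: Eve has the bag.
After event 2: Carol has the bag.
After event 3: Eve has the bag.
After event 4: Kevin has the bag.
After event 5: Carol has the bag.

Answer: Carol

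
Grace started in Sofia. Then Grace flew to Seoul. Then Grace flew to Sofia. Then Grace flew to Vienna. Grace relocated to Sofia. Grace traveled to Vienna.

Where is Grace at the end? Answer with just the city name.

Answer: Vienna

Derivation:
Tracking Grace's location:
Start: Grace is in Sofia.
After move 1: Sofia -> Seoul. Grace is in Seoul.
After move 2: Seoul -> Sofia. Grace is in Sofia.
After move 3: Sofia -> Vienna. Grace is in Vienna.
After move 4: Vienna -> Sofia. Grace is in Sofia.
After move 5: Sofia -> Vienna. Grace is in Vienna.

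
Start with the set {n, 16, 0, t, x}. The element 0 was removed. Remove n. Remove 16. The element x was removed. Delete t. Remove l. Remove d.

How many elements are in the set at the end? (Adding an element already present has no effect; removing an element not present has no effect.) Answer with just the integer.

Answer: 0

Derivation:
Tracking the set through each operation:
Start: {0, 16, n, t, x}
Event 1 (remove 0): removed. Set: {16, n, t, x}
Event 2 (remove n): removed. Set: {16, t, x}
Event 3 (remove 16): removed. Set: {t, x}
Event 4 (remove x): removed. Set: {t}
Event 5 (remove t): removed. Set: {}
Event 6 (remove l): not present, no change. Set: {}
Event 7 (remove d): not present, no change. Set: {}

Final set: {} (size 0)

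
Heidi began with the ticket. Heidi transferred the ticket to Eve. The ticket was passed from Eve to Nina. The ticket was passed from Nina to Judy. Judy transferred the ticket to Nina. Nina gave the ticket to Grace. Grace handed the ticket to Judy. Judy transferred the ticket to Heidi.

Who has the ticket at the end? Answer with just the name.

Tracking the ticket through each event:
Start: Heidi has the ticket.
After event 1: Eve has the ticket.
After event 2: Nina has the ticket.
After event 3: Judy has the ticket.
After event 4: Nina has the ticket.
After event 5: Grace has the ticket.
After event 6: Judy has the ticket.
After event 7: Heidi has the ticket.

Answer: Heidi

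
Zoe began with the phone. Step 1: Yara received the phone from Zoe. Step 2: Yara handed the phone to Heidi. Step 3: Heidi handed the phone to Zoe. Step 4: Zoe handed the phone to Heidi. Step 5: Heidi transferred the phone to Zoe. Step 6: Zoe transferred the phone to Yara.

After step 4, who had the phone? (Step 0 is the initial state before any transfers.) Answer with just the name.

Tracking the phone holder through step 4:
After step 0 (start): Zoe
After step 1: Yara
After step 2: Heidi
After step 3: Zoe
After step 4: Heidi

At step 4, the holder is Heidi.

Answer: Heidi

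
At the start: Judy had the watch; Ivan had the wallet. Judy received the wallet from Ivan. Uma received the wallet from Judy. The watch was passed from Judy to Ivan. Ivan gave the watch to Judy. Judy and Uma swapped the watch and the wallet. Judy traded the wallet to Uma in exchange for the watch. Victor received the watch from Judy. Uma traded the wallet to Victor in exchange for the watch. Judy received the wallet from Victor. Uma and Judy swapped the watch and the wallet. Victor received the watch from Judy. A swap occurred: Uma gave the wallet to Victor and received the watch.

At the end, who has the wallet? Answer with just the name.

Answer: Victor

Derivation:
Tracking all object holders:
Start: watch:Judy, wallet:Ivan
Event 1 (give wallet: Ivan -> Judy). State: watch:Judy, wallet:Judy
Event 2 (give wallet: Judy -> Uma). State: watch:Judy, wallet:Uma
Event 3 (give watch: Judy -> Ivan). State: watch:Ivan, wallet:Uma
Event 4 (give watch: Ivan -> Judy). State: watch:Judy, wallet:Uma
Event 5 (swap watch<->wallet: now watch:Uma, wallet:Judy). State: watch:Uma, wallet:Judy
Event 6 (swap wallet<->watch: now wallet:Uma, watch:Judy). State: watch:Judy, wallet:Uma
Event 7 (give watch: Judy -> Victor). State: watch:Victor, wallet:Uma
Event 8 (swap wallet<->watch: now wallet:Victor, watch:Uma). State: watch:Uma, wallet:Victor
Event 9 (give wallet: Victor -> Judy). State: watch:Uma, wallet:Judy
Event 10 (swap watch<->wallet: now watch:Judy, wallet:Uma). State: watch:Judy, wallet:Uma
Event 11 (give watch: Judy -> Victor). State: watch:Victor, wallet:Uma
Event 12 (swap wallet<->watch: now wallet:Victor, watch:Uma). State: watch:Uma, wallet:Victor

Final state: watch:Uma, wallet:Victor
The wallet is held by Victor.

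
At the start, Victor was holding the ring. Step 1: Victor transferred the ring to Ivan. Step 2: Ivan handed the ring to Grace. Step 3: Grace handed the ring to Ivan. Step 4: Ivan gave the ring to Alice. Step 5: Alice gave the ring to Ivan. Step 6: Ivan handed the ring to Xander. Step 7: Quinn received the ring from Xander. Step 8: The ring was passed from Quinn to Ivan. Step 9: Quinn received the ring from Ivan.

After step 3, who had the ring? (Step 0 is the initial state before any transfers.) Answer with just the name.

Tracking the ring holder through step 3:
After step 0 (start): Victor
After step 1: Ivan
After step 2: Grace
After step 3: Ivan

At step 3, the holder is Ivan.

Answer: Ivan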